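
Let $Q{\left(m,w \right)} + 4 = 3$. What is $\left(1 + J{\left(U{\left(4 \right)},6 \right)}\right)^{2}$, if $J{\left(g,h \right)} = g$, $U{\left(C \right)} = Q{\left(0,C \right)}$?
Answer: $0$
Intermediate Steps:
$Q{\left(m,w \right)} = -1$ ($Q{\left(m,w \right)} = -4 + 3 = -1$)
$U{\left(C \right)} = -1$
$\left(1 + J{\left(U{\left(4 \right)},6 \right)}\right)^{2} = \left(1 - 1\right)^{2} = 0^{2} = 0$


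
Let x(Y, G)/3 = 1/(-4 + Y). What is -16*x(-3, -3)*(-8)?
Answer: -384/7 ≈ -54.857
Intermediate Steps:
x(Y, G) = 3/(-4 + Y) (x(Y, G) = 3*(1/(-4 + Y)) = 3/(-4 + Y))
-16*x(-3, -3)*(-8) = -48/(-4 - 3)*(-8) = -48/(-7)*(-8) = -48*(-1)/7*(-8) = -16*(-3/7)*(-8) = (48/7)*(-8) = -384/7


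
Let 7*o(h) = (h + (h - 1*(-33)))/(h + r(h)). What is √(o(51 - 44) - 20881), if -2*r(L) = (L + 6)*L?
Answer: I*√123804483/77 ≈ 144.5*I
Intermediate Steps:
r(L) = -L*(6 + L)/2 (r(L) = -(L + 6)*L/2 = -(6 + L)*L/2 = -L*(6 + L)/2)
o(h) = (33 + 2*h)/(7*(h - h*(6 + h)/2)) (o(h) = ((h + (h - 1*(-33)))/(h - h*(6 + h)/2))/7 = ((h + (h + 33))/(h - h*(6 + h)/2))/7 = ((h + (33 + h))/(h - h*(6 + h)/2))/7 = ((33 + 2*h)/(h - h*(6 + h)/2))/7 = (33 + 2*h)/(7*(h - h*(6 + h)/2)))
√(o(51 - 44) - 20881) = √(2*(-33 - 2*(51 - 44))/(7*(51 - 44)*(4 + (51 - 44))) - 20881) = √((2/7)*(-33 - 2*7)/(7*(4 + 7)) - 20881) = √((2/7)*(⅐)*(-33 - 14)/11 - 20881) = √((2/7)*(⅐)*(1/11)*(-47) - 20881) = √(-94/539 - 20881) = √(-11254953/539) = I*√123804483/77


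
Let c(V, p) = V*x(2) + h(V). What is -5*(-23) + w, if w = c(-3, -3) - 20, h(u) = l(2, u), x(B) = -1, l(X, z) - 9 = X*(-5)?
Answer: 97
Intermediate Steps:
l(X, z) = 9 - 5*X (l(X, z) = 9 + X*(-5) = 9 - 5*X)
h(u) = -1 (h(u) = 9 - 5*2 = 9 - 10 = -1)
c(V, p) = -1 - V (c(V, p) = V*(-1) - 1 = -V - 1 = -1 - V)
w = -18 (w = (-1 - 1*(-3)) - 20 = (-1 + 3) - 20 = 2 - 20 = -18)
-5*(-23) + w = -5*(-23) - 18 = 115 - 18 = 97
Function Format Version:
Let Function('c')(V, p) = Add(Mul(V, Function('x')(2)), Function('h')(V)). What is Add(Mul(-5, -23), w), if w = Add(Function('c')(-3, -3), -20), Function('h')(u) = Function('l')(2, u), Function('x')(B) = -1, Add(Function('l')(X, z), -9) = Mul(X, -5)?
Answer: 97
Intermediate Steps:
Function('l')(X, z) = Add(9, Mul(-5, X)) (Function('l')(X, z) = Add(9, Mul(X, -5)) = Add(9, Mul(-5, X)))
Function('h')(u) = -1 (Function('h')(u) = Add(9, Mul(-5, 2)) = Add(9, -10) = -1)
Function('c')(V, p) = Add(-1, Mul(-1, V)) (Function('c')(V, p) = Add(Mul(V, -1), -1) = Add(Mul(-1, V), -1) = Add(-1, Mul(-1, V)))
w = -18 (w = Add(Add(-1, Mul(-1, -3)), -20) = Add(Add(-1, 3), -20) = Add(2, -20) = -18)
Add(Mul(-5, -23), w) = Add(Mul(-5, -23), -18) = Add(115, -18) = 97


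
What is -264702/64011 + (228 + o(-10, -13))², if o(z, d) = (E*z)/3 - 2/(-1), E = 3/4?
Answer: 4416939489/85348 ≈ 51752.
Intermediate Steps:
E = ¾ (E = 3*(¼) = ¾ ≈ 0.75000)
o(z, d) = 2 + z/4 (o(z, d) = (3*z/4)/3 - 2/(-1) = (3*z/4)*(⅓) - 2*(-1) = z/4 + 2 = 2 + z/4)
-264702/64011 + (228 + o(-10, -13))² = -264702/64011 + (228 + (2 + (¼)*(-10)))² = -264702*1/64011 + (228 + (2 - 5/2))² = -88234/21337 + (228 - ½)² = -88234/21337 + (455/2)² = -88234/21337 + 207025/4 = 4416939489/85348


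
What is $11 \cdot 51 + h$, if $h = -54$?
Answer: $507$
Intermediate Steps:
$11 \cdot 51 + h = 11 \cdot 51 - 54 = 561 - 54 = 507$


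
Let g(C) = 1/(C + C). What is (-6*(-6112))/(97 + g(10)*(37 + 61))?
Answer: 366720/1019 ≈ 359.88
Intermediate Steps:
g(C) = 1/(2*C)
(-6*(-6112))/(97 + g(10)*(37 + 61)) = (-6*(-6112))/(97 + ((½)/10)*(37 + 61)) = 36672/(97 + ((½)*(⅒))*98) = 36672/(97 + (1/20)*98) = 36672/(97 + 49/10) = 36672/(1019/10) = 36672*(10/1019) = 366720/1019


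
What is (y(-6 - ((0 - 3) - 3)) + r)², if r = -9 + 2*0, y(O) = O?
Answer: 81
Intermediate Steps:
r = -9 (r = -9 + 0 = -9)
(y(-6 - ((0 - 3) - 3)) + r)² = ((-6 - ((0 - 3) - 3)) - 9)² = ((-6 - (-3 - 3)) - 9)² = ((-6 - 1*(-6)) - 9)² = ((-6 + 6) - 9)² = (0 - 9)² = (-9)² = 81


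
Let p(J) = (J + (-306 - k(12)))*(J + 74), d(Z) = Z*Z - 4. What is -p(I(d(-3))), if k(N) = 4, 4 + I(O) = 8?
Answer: 23868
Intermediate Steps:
d(Z) = -4 + Z² (d(Z) = Z² - 4 = -4 + Z²)
I(O) = 4 (I(O) = -4 + 8 = 4)
p(J) = (-310 + J)*(74 + J) (p(J) = (J + (-306 - 1*4))*(J + 74) = (J + (-306 - 4))*(74 + J) = (J - 310)*(74 + J) = (-310 + J)*(74 + J))
-p(I(d(-3))) = -(-22940 + 4² - 236*4) = -(-22940 + 16 - 944) = -1*(-23868) = 23868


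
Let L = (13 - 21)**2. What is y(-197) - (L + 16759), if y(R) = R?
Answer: -17020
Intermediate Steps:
L = 64 (L = (-8)**2 = 64)
y(-197) - (L + 16759) = -197 - (64 + 16759) = -197 - 1*16823 = -197 - 16823 = -17020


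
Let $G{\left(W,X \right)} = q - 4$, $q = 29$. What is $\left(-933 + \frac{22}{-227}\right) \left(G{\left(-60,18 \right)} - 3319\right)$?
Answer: $\frac{697712022}{227} \approx 3.0736 \cdot 10^{6}$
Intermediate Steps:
$G{\left(W,X \right)} = 25$ ($G{\left(W,X \right)} = 29 - 4 = 25$)
$\left(-933 + \frac{22}{-227}\right) \left(G{\left(-60,18 \right)} - 3319\right) = \left(-933 + \frac{22}{-227}\right) \left(25 - 3319\right) = \left(-933 + 22 \left(- \frac{1}{227}\right)\right) \left(-3294\right) = \left(-933 - \frac{22}{227}\right) \left(-3294\right) = \left(- \frac{211813}{227}\right) \left(-3294\right) = \frac{697712022}{227}$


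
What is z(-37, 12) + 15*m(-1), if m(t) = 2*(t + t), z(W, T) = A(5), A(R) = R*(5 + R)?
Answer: -10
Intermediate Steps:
z(W, T) = 50 (z(W, T) = 5*(5 + 5) = 5*10 = 50)
m(t) = 4*t (m(t) = 2*(2*t) = 4*t)
z(-37, 12) + 15*m(-1) = 50 + 15*(4*(-1)) = 50 + 15*(-4) = 50 - 60 = -10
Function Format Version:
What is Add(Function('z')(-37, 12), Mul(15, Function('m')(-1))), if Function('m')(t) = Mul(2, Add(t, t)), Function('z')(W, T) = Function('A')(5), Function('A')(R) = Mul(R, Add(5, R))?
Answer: -10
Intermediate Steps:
Function('z')(W, T) = 50 (Function('z')(W, T) = Mul(5, Add(5, 5)) = Mul(5, 10) = 50)
Function('m')(t) = Mul(4, t) (Function('m')(t) = Mul(2, Mul(2, t)) = Mul(4, t))
Add(Function('z')(-37, 12), Mul(15, Function('m')(-1))) = Add(50, Mul(15, Mul(4, -1))) = Add(50, Mul(15, -4)) = Add(50, -60) = -10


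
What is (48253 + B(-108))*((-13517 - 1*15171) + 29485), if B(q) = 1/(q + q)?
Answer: 8306849659/216 ≈ 3.8458e+7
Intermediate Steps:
B(q) = 1/(2*q)
(48253 + B(-108))*((-13517 - 1*15171) + 29485) = (48253 + (½)/(-108))*((-13517 - 1*15171) + 29485) = (48253 + (½)*(-1/108))*((-13517 - 15171) + 29485) = (48253 - 1/216)*(-28688 + 29485) = (10422647/216)*797 = 8306849659/216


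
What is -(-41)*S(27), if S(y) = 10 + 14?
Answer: 984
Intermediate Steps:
S(y) = 24
-(-41)*S(27) = -(-41)*24 = -1*(-984) = 984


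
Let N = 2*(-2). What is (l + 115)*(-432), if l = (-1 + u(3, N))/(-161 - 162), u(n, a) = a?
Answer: -16048800/323 ≈ -49687.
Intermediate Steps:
N = -4
l = 5/323 (l = (-1 - 4)/(-161 - 162) = -5/(-323) = -5*(-1/323) = 5/323 ≈ 0.015480)
(l + 115)*(-432) = (5/323 + 115)*(-432) = (37150/323)*(-432) = -16048800/323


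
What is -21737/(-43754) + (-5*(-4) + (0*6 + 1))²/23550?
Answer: 44266822/85867225 ≈ 0.51553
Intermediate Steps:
-21737/(-43754) + (-5*(-4) + (0*6 + 1))²/23550 = -21737*(-1/43754) + (20 + (0 + 1))²*(1/23550) = 21737/43754 + (20 + 1)²*(1/23550) = 21737/43754 + 21²*(1/23550) = 21737/43754 + 441*(1/23550) = 21737/43754 + 147/7850 = 44266822/85867225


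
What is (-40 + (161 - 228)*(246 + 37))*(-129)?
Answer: 2451129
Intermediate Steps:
(-40 + (161 - 228)*(246 + 37))*(-129) = (-40 - 67*283)*(-129) = (-40 - 18961)*(-129) = -19001*(-129) = 2451129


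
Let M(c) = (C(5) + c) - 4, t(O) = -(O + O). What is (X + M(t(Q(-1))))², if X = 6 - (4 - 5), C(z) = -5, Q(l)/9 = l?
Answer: 256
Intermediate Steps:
Q(l) = 9*l
t(O) = -2*O
M(c) = -9 + c (M(c) = (-5 + c) - 4 = -9 + c)
X = 7 (X = 6 - 1*(-1) = 6 + 1 = 7)
(X + M(t(Q(-1))))² = (7 + (-9 - 18*(-1)))² = (7 + (-9 - 2*(-9)))² = (7 + (-9 + 18))² = (7 + 9)² = 16² = 256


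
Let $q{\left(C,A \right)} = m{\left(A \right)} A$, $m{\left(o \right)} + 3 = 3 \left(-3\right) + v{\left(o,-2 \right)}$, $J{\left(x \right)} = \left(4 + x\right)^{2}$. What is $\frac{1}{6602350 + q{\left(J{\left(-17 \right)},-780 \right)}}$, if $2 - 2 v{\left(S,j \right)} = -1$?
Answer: $\frac{1}{6610540} \approx 1.5127 \cdot 10^{-7}$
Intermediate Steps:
$v{\left(S,j \right)} = \frac{3}{2}$ ($v{\left(S,j \right)} = 1 - - \frac{1}{2} = 1 + \frac{1}{2} = \frac{3}{2}$)
$m{\left(o \right)} = - \frac{21}{2}$ ($m{\left(o \right)} = -3 + \left(3 \left(-3\right) + \frac{3}{2}\right) = -3 + \left(-9 + \frac{3}{2}\right) = -3 - \frac{15}{2} = - \frac{21}{2}$)
$q{\left(C,A \right)} = - \frac{21 A}{2}$
$\frac{1}{6602350 + q{\left(J{\left(-17 \right)},-780 \right)}} = \frac{1}{6602350 - -8190} = \frac{1}{6602350 + 8190} = \frac{1}{6610540}$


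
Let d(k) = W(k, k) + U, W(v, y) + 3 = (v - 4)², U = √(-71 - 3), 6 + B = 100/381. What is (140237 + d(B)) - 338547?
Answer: -28773549293/145161 + I*√74 ≈ -1.9822e+5 + 8.6023*I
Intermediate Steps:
B = -2186/381 (B = -6 + 100/381 = -2186/381 ≈ -5.7375)
U = I*√74 (U = √(-74) = I*√74 ≈ 8.6023*I)
W(v, y) = -3 + (-4 + v)² (W(v, y) = -3 + (v - 4)² = -3 + (-4 + v)²)
d(k) = -3 + (-4 + k)² + I*√74 (d(k) = (-3 + (-4 + k)²) + I*√74 = -3 + (-4 + k)² + I*√74)
(140237 + d(B)) - 338547 = (140237 + (-3 + (-4 - 2186/381)² + I*√74)) - 338547 = (140237 + (-3 + (-3710/381)² + I*√74)) - 338547 = (140237 + (-3 + 13764100/145161 + I*√74)) - 338547 = (140237 + (13328617/145161 + I*√74)) - 338547 = (20370271774/145161 + I*√74) - 338547 = -28773549293/145161 + I*√74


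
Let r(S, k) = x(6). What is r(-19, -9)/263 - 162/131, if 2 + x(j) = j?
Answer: -42082/34453 ≈ -1.2214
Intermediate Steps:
x(j) = -2 + j
r(S, k) = 4 (r(S, k) = -2 + 6 = 4)
r(-19, -9)/263 - 162/131 = 4/263 - 162/131 = -42082/34453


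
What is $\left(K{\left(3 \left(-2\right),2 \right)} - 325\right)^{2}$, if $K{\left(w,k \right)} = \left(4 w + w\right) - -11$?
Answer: $118336$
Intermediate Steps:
$K{\left(w,k \right)} = 11 + 5 w$ ($K{\left(w,k \right)} = 5 w + 11 = 11 + 5 w$)
$\left(K{\left(3 \left(-2\right),2 \right)} - 325\right)^{2} = \left(\left(11 + 5 \cdot 3 \left(-2\right)\right) - 325\right)^{2} = \left(\left(11 + 5 \left(-6\right)\right) - 325\right)^{2} = \left(\left(11 - 30\right) - 325\right)^{2} = \left(-19 - 325\right)^{2} = \left(-344\right)^{2} = 118336$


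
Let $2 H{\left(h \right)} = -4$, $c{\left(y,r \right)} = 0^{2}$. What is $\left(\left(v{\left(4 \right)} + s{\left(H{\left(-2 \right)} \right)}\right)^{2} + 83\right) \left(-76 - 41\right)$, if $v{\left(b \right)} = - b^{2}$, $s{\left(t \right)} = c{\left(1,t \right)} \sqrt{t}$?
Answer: $-39663$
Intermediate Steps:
$c{\left(y,r \right)} = 0$
$H{\left(h \right)} = -2$ ($H{\left(h \right)} = \frac{1}{2} \left(-4\right) = -2$)
$s{\left(t \right)} = 0$ ($s{\left(t \right)} = 0 \sqrt{t} = 0$)
$\left(\left(v{\left(4 \right)} + s{\left(H{\left(-2 \right)} \right)}\right)^{2} + 83\right) \left(-76 - 41\right) = \left(\left(- 4^{2} + 0\right)^{2} + 83\right) \left(-76 - 41\right) = \left(\left(\left(-1\right) 16 + 0\right)^{2} + 83\right) \left(-76 - 41\right) = \left(\left(-16 + 0\right)^{2} + 83\right) \left(-117\right) = \left(\left(-16\right)^{2} + 83\right) \left(-117\right) = \left(256 + 83\right) \left(-117\right) = 339 \left(-117\right) = -39663$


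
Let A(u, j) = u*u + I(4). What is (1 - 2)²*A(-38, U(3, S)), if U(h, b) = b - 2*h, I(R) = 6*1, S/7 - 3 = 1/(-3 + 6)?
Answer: 1450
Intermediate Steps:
S = 70/3 (S = 21 + 7/(-3 + 6) = 21 + 7/3 = 70/3 ≈ 23.333)
I(R) = 6
A(u, j) = 6 + u² (A(u, j) = u*u + 6 = u² + 6 = 6 + u²)
(1 - 2)²*A(-38, U(3, S)) = (1 - 2)²*(6 + (-38)²) = (-1)²*(6 + 1444) = 1*1450 = 1450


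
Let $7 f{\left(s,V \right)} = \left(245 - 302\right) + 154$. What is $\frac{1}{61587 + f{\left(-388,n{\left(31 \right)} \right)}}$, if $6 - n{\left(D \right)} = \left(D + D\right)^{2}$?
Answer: $\frac{7}{431206} \approx 1.6234 \cdot 10^{-5}$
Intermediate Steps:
$n{\left(D \right)} = 6 - 4 D^{2}$ ($n{\left(D \right)} = 6 - \left(D + D\right)^{2} = 6 - \left(2 D\right)^{2} = 6 - 4 D^{2}$)
$f{\left(s,V \right)} = \frac{97}{7}$ ($f{\left(s,V \right)} = \frac{\left(245 - 302\right) + 154}{7} = \frac{-57 + 154}{7} = \frac{1}{7} \cdot 97 = \frac{97}{7}$)
$\frac{1}{61587 + f{\left(-388,n{\left(31 \right)} \right)}} = \frac{1}{61587 + \frac{97}{7}} = \frac{1}{\frac{431206}{7}} = \frac{7}{431206}$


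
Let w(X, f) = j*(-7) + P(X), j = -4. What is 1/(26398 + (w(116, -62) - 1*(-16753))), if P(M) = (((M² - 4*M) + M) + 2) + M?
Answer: 1/56405 ≈ 1.7729e-5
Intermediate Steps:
P(M) = 2 + M² - 2*M (P(M) = ((M² - 3*M) + 2) + M = (2 + M² - 3*M) + M = 2 + M² - 2*M)
w(X, f) = 30 + X² - 2*X (w(X, f) = -4*(-7) + (2 + X² - 2*X) = 28 + (2 + X² - 2*X) = 30 + X² - 2*X)
1/(26398 + (w(116, -62) - 1*(-16753))) = 1/(26398 + ((30 + 116² - 2*116) - 1*(-16753))) = 1/(26398 + ((30 + 13456 - 232) + 16753)) = 1/(26398 + (13254 + 16753)) = 1/(26398 + 30007) = 1/56405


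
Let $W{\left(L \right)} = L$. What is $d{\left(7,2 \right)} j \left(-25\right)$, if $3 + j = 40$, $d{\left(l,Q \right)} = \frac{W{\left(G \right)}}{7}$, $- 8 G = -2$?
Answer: $- \frac{925}{28} \approx -33.036$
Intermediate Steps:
$G = \frac{1}{4}$ ($G = \left(- \frac{1}{8}\right) \left(-2\right) = \frac{1}{4} \approx 0.25$)
$d{\left(l,Q \right)} = \frac{1}{28}$ ($d{\left(l,Q \right)} = \frac{1}{4 \cdot 7} = \frac{1}{4} \cdot \frac{1}{7} = \frac{1}{28}$)
$j = 37$ ($j = -3 + 40 = 37$)
$d{\left(7,2 \right)} j \left(-25\right) = \frac{1}{28} \cdot 37 \left(-25\right) = \frac{37}{28} \left(-25\right) = - \frac{925}{28}$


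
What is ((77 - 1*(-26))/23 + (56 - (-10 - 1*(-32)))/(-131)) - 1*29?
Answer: -74666/3013 ≈ -24.781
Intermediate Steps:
((77 - 1*(-26))/23 + (56 - (-10 - 1*(-32)))/(-131)) - 1*29 = ((77 + 26)*(1/23) + (56 - (-10 + 32))*(-1/131)) - 29 = (103*(1/23) + (56 - 1*22)*(-1/131)) - 29 = (103/23 + (56 - 22)*(-1/131)) - 29 = (103/23 + 34*(-1/131)) - 29 = (103/23 - 34/131) - 29 = 12711/3013 - 29 = -74666/3013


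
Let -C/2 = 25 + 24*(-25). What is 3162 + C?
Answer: 4312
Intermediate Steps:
C = 1150 (C = -2*(25 + 24*(-25)) = -2*(25 - 600) = -2*(-575) = 1150)
3162 + C = 3162 + 1150 = 4312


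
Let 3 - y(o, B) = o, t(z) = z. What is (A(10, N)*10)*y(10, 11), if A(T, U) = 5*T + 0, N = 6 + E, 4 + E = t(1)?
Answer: -3500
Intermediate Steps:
E = -3 (E = -4 + 1 = -3)
y(o, B) = 3 - o
N = 3 (N = 6 - 3 = 3)
A(T, U) = 5*T
(A(10, N)*10)*y(10, 11) = ((5*10)*10)*(3 - 1*10) = (50*10)*(3 - 10) = 500*(-7) = -3500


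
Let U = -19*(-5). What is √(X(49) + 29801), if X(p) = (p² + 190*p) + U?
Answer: 3*√4623 ≈ 203.98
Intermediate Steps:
U = 95
X(p) = 95 + p² + 190*p (X(p) = (p² + 190*p) + 95 = 95 + p² + 190*p)
√(X(49) + 29801) = √((95 + 49² + 190*49) + 29801) = √((95 + 2401 + 9310) + 29801) = √(11806 + 29801) = √41607 = 3*√4623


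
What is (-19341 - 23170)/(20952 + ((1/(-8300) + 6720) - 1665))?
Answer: -352841300/215858099 ≈ -1.6346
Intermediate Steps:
(-19341 - 23170)/(20952 + ((1/(-8300) + 6720) - 1665)) = -42511/(20952 + ((-1/8300 + 6720) - 1665)) = -42511/(20952 + (55775999/8300 - 1665)) = -42511/(20952 + 41956499/8300) = -42511/215858099/8300 = -42511*8300/215858099 = -352841300/215858099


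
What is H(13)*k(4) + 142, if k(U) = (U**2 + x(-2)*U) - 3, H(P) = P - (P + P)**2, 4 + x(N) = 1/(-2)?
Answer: 3457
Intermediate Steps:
x(N) = -9/2 (x(N) = -4 + 1/(-2) = -4 - 1/2 = -9/2)
H(P) = P - 4*P**2 (H(P) = P - (2*P)**2 = P - 4*P**2)
k(U) = -3 + U**2 - 9*U/2 (k(U) = (U**2 - 9*U/2) - 3 = -3 + U**2 - 9*U/2)
H(13)*k(4) + 142 = (13*(1 - 4*13))*(-3 + 4**2 - 9/2*4) + 142 = (13*(1 - 52))*(-3 + 16 - 18) + 142 = (13*(-51))*(-5) + 142 = -663*(-5) + 142 = 3315 + 142 = 3457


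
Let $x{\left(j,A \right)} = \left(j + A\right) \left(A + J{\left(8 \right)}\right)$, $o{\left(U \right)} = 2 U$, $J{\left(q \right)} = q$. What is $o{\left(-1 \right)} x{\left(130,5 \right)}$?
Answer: $-3510$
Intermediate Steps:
$x{\left(j,A \right)} = \left(8 + A\right) \left(A + j\right)$ ($x{\left(j,A \right)} = \left(j + A\right) \left(A + 8\right) = \left(A + j\right) \left(8 + A\right) = \left(8 + A\right) \left(A + j\right)$)
$o{\left(-1 \right)} x{\left(130,5 \right)} = 2 \left(-1\right) \left(5^{2} + 8 \cdot 5 + 8 \cdot 130 + 5 \cdot 130\right) = - 2 \left(25 + 40 + 1040 + 650\right) = \left(-2\right) 1755 = -3510$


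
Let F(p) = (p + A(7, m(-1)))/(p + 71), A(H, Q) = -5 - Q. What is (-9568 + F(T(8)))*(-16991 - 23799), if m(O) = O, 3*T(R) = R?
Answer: 86251760280/221 ≈ 3.9028e+8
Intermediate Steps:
T(R) = R/3
F(p) = (-4 + p)/(71 + p) (F(p) = (p + (-5 - 1*(-1)))/(p + 71) = (p + (-5 + 1))/(71 + p) = (p - 4)/(71 + p) = (-4 + p)/(71 + p))
(-9568 + F(T(8)))*(-16991 - 23799) = (-9568 + (-4 + (⅓)*8)/(71 + (⅓)*8))*(-16991 - 23799) = (-9568 + (-4 + 8/3)/(71 + 8/3))*(-40790) = (-9568 - 4/3/(221/3))*(-40790) = (-9568 + (3/221)*(-4/3))*(-40790) = (-9568 - 4/221)*(-40790) = -2114532/221*(-40790) = 86251760280/221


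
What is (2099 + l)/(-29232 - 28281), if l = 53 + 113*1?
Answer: -755/19171 ≈ -0.039382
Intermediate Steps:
l = 166 (l = 53 + 113 = 166)
(2099 + l)/(-29232 - 28281) = (2099 + 166)/(-29232 - 28281) = 2265/(-57513) = 2265*(-1/57513) = -755/19171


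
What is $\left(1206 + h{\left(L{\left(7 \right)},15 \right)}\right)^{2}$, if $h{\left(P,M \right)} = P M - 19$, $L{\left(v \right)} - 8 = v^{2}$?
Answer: $4169764$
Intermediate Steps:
$L{\left(v \right)} = 8 + v^{2}$
$h{\left(P,M \right)} = -19 + M P$ ($h{\left(P,M \right)} = M P - 19 = -19 + M P$)
$\left(1206 + h{\left(L{\left(7 \right)},15 \right)}\right)^{2} = \left(1206 - \left(19 - 15 \left(8 + 7^{2}\right)\right)\right)^{2} = \left(1206 - \left(19 - 15 \left(8 + 49\right)\right)\right)^{2} = \left(1206 + \left(-19 + 15 \cdot 57\right)\right)^{2} = \left(1206 + \left(-19 + 855\right)\right)^{2} = \left(1206 + 836\right)^{2} = 2042^{2} = 4169764$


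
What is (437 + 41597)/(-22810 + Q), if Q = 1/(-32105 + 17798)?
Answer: -601380438/326342671 ≈ -1.8428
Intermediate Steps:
Q = -1/14307 (Q = 1/(-14307) = -1/14307 ≈ -6.9896e-5)
(437 + 41597)/(-22810 + Q) = (437 + 41597)/(-22810 - 1/14307) = 42034/(-326342671/14307) = 42034*(-14307/326342671) = -601380438/326342671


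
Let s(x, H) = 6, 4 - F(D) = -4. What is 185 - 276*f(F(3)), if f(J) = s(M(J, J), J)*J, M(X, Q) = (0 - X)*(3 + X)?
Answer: -13063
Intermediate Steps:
F(D) = 8 (F(D) = 4 - 1*(-4) = 4 + 4 = 8)
M(X, Q) = -X*(3 + X) (M(X, Q) = (-X)*(3 + X) = -X*(3 + X))
f(J) = 6*J
185 - 276*f(F(3)) = 185 - 1656*8 = 185 - 276*48 = 185 - 13248 = -13063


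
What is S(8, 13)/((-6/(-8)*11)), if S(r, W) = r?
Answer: 32/33 ≈ 0.96970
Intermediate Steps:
S(8, 13)/((-6/(-8)*11)) = 8/((-6/(-8)*11)) = 8/((-6*(-1)/8*11)) = 8/((-2*(-3/8)*11)) = 8/(((¾)*11)) = 8/(33/4) = 8*(4/33) = 32/33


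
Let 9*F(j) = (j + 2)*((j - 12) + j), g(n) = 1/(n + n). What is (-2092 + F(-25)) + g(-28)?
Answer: -974521/504 ≈ -1933.6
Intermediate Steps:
g(n) = 1/(2*n)
F(j) = (-12 + 2*j)*(2 + j)/9 (F(j) = ((j + 2)*((j - 12) + j))/9 = ((2 + j)*((-12 + j) + j))/9 = ((2 + j)*(-12 + 2*j))/9 = ((-12 + 2*j)*(2 + j))/9 = (-12 + 2*j)*(2 + j)/9)
(-2092 + F(-25)) + g(-28) = (-2092 + (-8/3 - 8/9*(-25) + (2/9)*(-25)²)) + (½)/(-28) = (-2092 + (-8/3 + 200/9 + (2/9)*625)) + (½)*(-1/28) = (-2092 + (-8/3 + 200/9 + 1250/9)) - 1/56 = (-2092 + 1426/9) - 1/56 = -17402/9 - 1/56 = -974521/504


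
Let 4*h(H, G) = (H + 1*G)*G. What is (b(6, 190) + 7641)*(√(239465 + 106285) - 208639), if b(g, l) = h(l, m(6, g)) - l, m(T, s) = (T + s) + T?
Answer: -1749855293 + 41935*√13830 ≈ -1.7449e+9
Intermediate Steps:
m(T, s) = s + 2*T
h(H, G) = G*(G + H)/4 (h(H, G) = ((H + 1*G)*G)/4 = ((H + G)*G)/4 = ((G + H)*G)/4 = (G*(G + H))/4 = G*(G + H)/4)
b(g, l) = -l + (12 + g)*(12 + g + l)/4 (b(g, l) = (g + 2*6)*((g + 2*6) + l)/4 - l = (g + 12)*((g + 12) + l)/4 - l = (12 + g)*((12 + g) + l)/4 - l = (12 + g)*(12 + g + l)/4 - l = -l + (12 + g)*(12 + g + l)/4)
(b(6, 190) + 7641)*(√(239465 + 106285) - 208639) = ((-1*190 + (12 + 6)*(12 + 6 + 190)/4) + 7641)*(√(239465 + 106285) - 208639) = ((-190 + (¼)*18*208) + 7641)*(√345750 - 208639) = ((-190 + 936) + 7641)*(5*√13830 - 208639) = (746 + 7641)*(-208639 + 5*√13830) = 8387*(-208639 + 5*√13830) = -1749855293 + 41935*√13830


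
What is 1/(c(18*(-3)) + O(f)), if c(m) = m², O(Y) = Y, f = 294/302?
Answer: 151/440463 ≈ 0.00034282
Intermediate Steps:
f = 147/151 (f = 294*(1/302) = 147/151 ≈ 0.97351)
1/(c(18*(-3)) + O(f)) = 1/((18*(-3))² + 147/151) = 1/((-54)² + 147/151) = 1/(2916 + 147/151) = 1/(440463/151) = 151/440463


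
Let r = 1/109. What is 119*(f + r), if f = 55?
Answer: 713524/109 ≈ 6546.1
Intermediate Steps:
r = 1/109 ≈ 0.0091743
119*(f + r) = 119*(55 + 1/109) = 119*(5996/109) = 713524/109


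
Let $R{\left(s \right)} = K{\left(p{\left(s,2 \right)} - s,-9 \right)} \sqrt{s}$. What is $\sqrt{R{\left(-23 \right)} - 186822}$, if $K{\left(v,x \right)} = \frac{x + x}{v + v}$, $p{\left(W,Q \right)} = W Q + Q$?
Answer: $\frac{\sqrt{-9154278 + 21 i \sqrt{23}}}{7} \approx 0.0023776 + 432.23 i$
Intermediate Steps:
$p{\left(W,Q \right)} = Q + Q W$ ($p{\left(W,Q \right)} = Q W + Q = Q + Q W$)
$K{\left(v,x \right)} = \frac{x}{v}$ ($K{\left(v,x \right)} = \frac{2 x}{2 v} = 2 x \frac{1}{2 v} = \frac{x}{v}$)
$R{\left(s \right)} = - \frac{9 \sqrt{s}}{2 + s}$ ($R{\left(s \right)} = - \frac{9}{2 \left(1 + s\right) - s} \sqrt{s} = - \frac{9}{\left(2 + 2 s\right) - s} \sqrt{s} = - \frac{9}{2 + s} \sqrt{s} = - \frac{9 \sqrt{s}}{2 + s}$)
$\sqrt{R{\left(-23 \right)} - 186822} = \sqrt{\frac{9 \sqrt{-23}}{-2 - -23} - 186822} = \sqrt{\frac{9 i \sqrt{23}}{-2 + 23} - 186822} = \sqrt{\frac{9 i \sqrt{23}}{21} - 186822} = \sqrt{9 i \sqrt{23} \cdot \frac{1}{21} - 186822} = \sqrt{\frac{3 i \sqrt{23}}{7} - 186822} = \sqrt{-186822 + \frac{3 i \sqrt{23}}{7}}$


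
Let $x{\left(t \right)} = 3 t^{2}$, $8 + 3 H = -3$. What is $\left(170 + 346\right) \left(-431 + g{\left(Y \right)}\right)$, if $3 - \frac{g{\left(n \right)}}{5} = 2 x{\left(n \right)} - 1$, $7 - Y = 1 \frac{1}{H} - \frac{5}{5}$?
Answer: $- \frac{153851076}{121} \approx -1.2715 \cdot 10^{6}$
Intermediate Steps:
$H = - \frac{11}{3}$ ($H = - \frac{8}{3} + \frac{1}{3} \left(-3\right) = - \frac{8}{3} - 1 = - \frac{11}{3} \approx -3.6667$)
$Y = \frac{91}{11}$ ($Y = 7 - \left(1 \frac{1}{- \frac{11}{3}} - \frac{5}{5}\right) = 7 - \left(1 \left(- \frac{3}{11}\right) - 1\right) = 7 - \left(- \frac{3}{11} - 1\right) = 7 - - \frac{14}{11} = 7 + \frac{14}{11} = \frac{91}{11} \approx 8.2727$)
$g{\left(n \right)} = 20 - 30 n^{2}$ ($g{\left(n \right)} = 15 - 5 \left(2 \cdot 3 n^{2} - 1\right) = 15 - 5 \left(6 n^{2} - 1\right) = 15 - 5 \left(-1 + 6 n^{2}\right) = 15 - \left(-5 + 30 n^{2}\right) = 20 - 30 n^{2}$)
$\left(170 + 346\right) \left(-431 + g{\left(Y \right)}\right) = \left(170 + 346\right) \left(-431 + \left(20 - 30 \left(\frac{91}{11}\right)^{2}\right)\right) = 516 \left(-431 + \left(20 - \frac{248430}{121}\right)\right) = 516 \left(-431 - \frac{246010}{121}\right) = 516 \left(- \frac{298161}{121}\right) = - \frac{153851076}{121}$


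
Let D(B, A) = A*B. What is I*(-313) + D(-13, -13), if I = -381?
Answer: 119422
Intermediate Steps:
I*(-313) + D(-13, -13) = -381*(-313) - 13*(-13) = 119253 + 169 = 119422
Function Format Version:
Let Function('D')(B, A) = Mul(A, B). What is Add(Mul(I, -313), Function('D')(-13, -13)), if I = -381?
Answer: 119422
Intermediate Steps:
Add(Mul(I, -313), Function('D')(-13, -13)) = Add(Mul(-381, -313), Mul(-13, -13)) = Add(119253, 169) = 119422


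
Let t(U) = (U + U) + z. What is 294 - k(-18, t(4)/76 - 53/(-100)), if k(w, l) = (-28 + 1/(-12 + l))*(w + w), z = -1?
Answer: -861314/1201 ≈ -717.16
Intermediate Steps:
t(U) = -1 + 2*U (t(U) = (U + U) - 1 = 2*U - 1 = -1 + 2*U)
k(w, l) = 2*w*(-28 + 1/(-12 + l)) (k(w, l) = (-28 + 1/(-12 + l))*(2*w) = 2*w*(-28 + 1/(-12 + l)))
294 - k(-18, t(4)/76 - 53/(-100)) = 294 - 2*(-18)*(337 - 28*((-1 + 2*4)/76 - 53/(-100)))/(-12 + ((-1 + 2*4)/76 - 53/(-100))) = 294 - 2*(-18)*(337 - 28*((-1 + 8)*(1/76) - 53*(-1/100)))/(-12 + ((-1 + 8)*(1/76) - 53*(-1/100))) = 294 - 2*(-18)*(337 - 28*(7*(1/76) + 53/100))/(-12 + (7*(1/76) + 53/100)) = 294 - 2*(-18)*(337 - 28*(7/76 + 53/100))/(-12 + (7/76 + 53/100)) = 294 - 2*(-18)*(337 - 28*591/950)/(-12 + 591/950) = 294 - 2*(-18)*(337 - 8274/475)/(-10809/950) = 294 - 2*(-18)*(-950)*151801/(10809*475) = 294 - 1*1214408/1201 = 294 - 1214408/1201 = -861314/1201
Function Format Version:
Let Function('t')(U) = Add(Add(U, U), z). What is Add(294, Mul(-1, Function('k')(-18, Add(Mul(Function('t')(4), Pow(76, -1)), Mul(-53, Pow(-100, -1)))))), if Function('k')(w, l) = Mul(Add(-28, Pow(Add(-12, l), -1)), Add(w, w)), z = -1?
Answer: Rational(-861314, 1201) ≈ -717.16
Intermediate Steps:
Function('t')(U) = Add(-1, Mul(2, U)) (Function('t')(U) = Add(Add(U, U), -1) = Add(Mul(2, U), -1) = Add(-1, Mul(2, U)))
Function('k')(w, l) = Mul(2, w, Add(-28, Pow(Add(-12, l), -1))) (Function('k')(w, l) = Mul(Add(-28, Pow(Add(-12, l), -1)), Mul(2, w)) = Mul(2, w, Add(-28, Pow(Add(-12, l), -1))))
Add(294, Mul(-1, Function('k')(-18, Add(Mul(Function('t')(4), Pow(76, -1)), Mul(-53, Pow(-100, -1)))))) = Add(294, Mul(-1, Mul(2, -18, Pow(Add(-12, Add(Mul(Add(-1, Mul(2, 4)), Pow(76, -1)), Mul(-53, Pow(-100, -1)))), -1), Add(337, Mul(-28, Add(Mul(Add(-1, Mul(2, 4)), Pow(76, -1)), Mul(-53, Pow(-100, -1)))))))) = Add(294, Mul(-1, Mul(2, -18, Pow(Add(-12, Add(Mul(Add(-1, 8), Rational(1, 76)), Mul(-53, Rational(-1, 100)))), -1), Add(337, Mul(-28, Add(Mul(Add(-1, 8), Rational(1, 76)), Mul(-53, Rational(-1, 100)))))))) = Add(294, Mul(-1, Mul(2, -18, Pow(Add(-12, Add(Mul(7, Rational(1, 76)), Rational(53, 100))), -1), Add(337, Mul(-28, Add(Mul(7, Rational(1, 76)), Rational(53, 100))))))) = Add(294, Mul(-1, Mul(2, -18, Pow(Add(-12, Add(Rational(7, 76), Rational(53, 100))), -1), Add(337, Mul(-28, Add(Rational(7, 76), Rational(53, 100))))))) = Add(294, Mul(-1, Mul(2, -18, Pow(Add(-12, Rational(591, 950)), -1), Add(337, Mul(-28, Rational(591, 950)))))) = Add(294, Mul(-1, Mul(2, -18, Pow(Rational(-10809, 950), -1), Add(337, Rational(-8274, 475))))) = Add(294, Mul(-1, Mul(2, -18, Rational(-950, 10809), Rational(151801, 475)))) = Add(294, Mul(-1, Rational(1214408, 1201))) = Add(294, Rational(-1214408, 1201)) = Rational(-861314, 1201)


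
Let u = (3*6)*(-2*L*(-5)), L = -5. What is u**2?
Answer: 810000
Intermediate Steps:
u = -900 (u = (3*6)*(-2*(-5)*(-5)) = 18*(10*(-5)) = 18*(-50) = -900)
u**2 = (-900)**2 = 810000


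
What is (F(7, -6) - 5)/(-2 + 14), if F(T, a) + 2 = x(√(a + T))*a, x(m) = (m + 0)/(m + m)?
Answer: -⅚ ≈ -0.83333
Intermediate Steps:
x(m) = ½ (x(m) = m/((2*m)) = m*(1/(2*m)) = ½)
F(T, a) = -2 + a/2
(F(7, -6) - 5)/(-2 + 14) = ((-2 + (½)*(-6)) - 5)/(-2 + 14) = ((-2 - 3) - 5)/12 = (-5 - 5)*(1/12) = -10*1/12 = -⅚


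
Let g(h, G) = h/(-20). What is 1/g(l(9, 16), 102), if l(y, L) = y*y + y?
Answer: -2/9 ≈ -0.22222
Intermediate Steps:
l(y, L) = y + y² (l(y, L) = y² + y = y + y²)
g(h, G) = -h/20 (g(h, G) = h*(-1/20) = -h/20)
1/g(l(9, 16), 102) = 1/(-9*(1 + 9)/20) = 1/(-9*10/20) = 1/(-1/20*90) = 1/(-9/2) = -2/9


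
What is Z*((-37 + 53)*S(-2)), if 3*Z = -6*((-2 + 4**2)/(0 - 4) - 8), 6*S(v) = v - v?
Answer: 0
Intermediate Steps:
S(v) = 0 (S(v) = (v - v)/6 = (1/6)*0 = 0)
Z = 23 (Z = (-6*((-2 + 4**2)/(0 - 4) - 8))/3 = (-6*((-2 + 16)/(-4) - 8))/3 = (-6*(14*(-1/4) - 8))/3 = (-6*(-7/2 - 8))/3 = (-6*(-23/2))/3 = (1/3)*69 = 23)
Z*((-37 + 53)*S(-2)) = 23*((-37 + 53)*0) = 23*(16*0) = 23*0 = 0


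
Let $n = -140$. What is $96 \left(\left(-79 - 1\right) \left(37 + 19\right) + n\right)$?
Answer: $-443520$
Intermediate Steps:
$96 \left(\left(-79 - 1\right) \left(37 + 19\right) + n\right) = 96 \left(\left(-79 - 1\right) \left(37 + 19\right) - 140\right) = 96 \left(\left(-80\right) 56 - 140\right) = 96 \left(-4480 - 140\right) = 96 \left(-4620\right) = -443520$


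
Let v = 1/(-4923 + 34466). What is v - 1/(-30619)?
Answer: 60162/904577117 ≈ 6.6508e-5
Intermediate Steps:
v = 1/29543 ≈ 3.3849e-5
v - 1/(-30619) = 1/29543 - 1/(-30619) = 1/29543 - 1*(-1/30619) = 1/29543 + 1/30619 = 60162/904577117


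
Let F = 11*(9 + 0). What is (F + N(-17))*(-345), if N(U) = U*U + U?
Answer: -127995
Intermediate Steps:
N(U) = U + U² (N(U) = U² + U = U + U²)
F = 99 (F = 11*9 = 99)
(F + N(-17))*(-345) = (99 - 17*(1 - 17))*(-345) = (99 - 17*(-16))*(-345) = (99 + 272)*(-345) = 371*(-345) = -127995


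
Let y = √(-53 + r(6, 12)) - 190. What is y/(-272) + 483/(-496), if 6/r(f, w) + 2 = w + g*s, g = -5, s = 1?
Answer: -2321/8432 - I*√1295/1360 ≈ -0.27526 - 0.02646*I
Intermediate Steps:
r(f, w) = 6/(-7 + w) (r(f, w) = 6/(-2 + (w - 5*1)) = 6/(-2 + (w - 5)) = 6/(-2 + (-5 + w)) = 6/(-7 + w))
y = -190 + I*√1295/5 (y = √(-53 + 6/(-7 + 12)) - 190 = √(-53 + 6/5) - 190 = √(-259/5) - 190 = I*√1295/5 - 190 = -190 + I*√1295/5 ≈ -190.0 + 7.1972*I)
y/(-272) + 483/(-496) = (-190 + I*√1295/5)/(-272) + 483/(-496) = (-190 + I*√1295/5)*(-1/272) + 483*(-1/496) = (95/136 - I*√1295/1360) - 483/496 = -2321/8432 - I*√1295/1360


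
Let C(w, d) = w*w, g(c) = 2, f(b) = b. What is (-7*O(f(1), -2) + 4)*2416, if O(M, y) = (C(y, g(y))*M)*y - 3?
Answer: 195696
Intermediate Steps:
C(w, d) = w²
O(M, y) = -3 + M*y³ (O(M, y) = (y²*M)*y - 3 = (M*y²)*y - 3 = M*y³ - 3 = -3 + M*y³)
(-7*O(f(1), -2) + 4)*2416 = (-7*(-3 + 1*(-2)³) + 4)*2416 = (-7*(-3 + 1*(-8)) + 4)*2416 = (-7*(-3 - 8) + 4)*2416 = (-7*(-11) + 4)*2416 = (77 + 4)*2416 = 81*2416 = 195696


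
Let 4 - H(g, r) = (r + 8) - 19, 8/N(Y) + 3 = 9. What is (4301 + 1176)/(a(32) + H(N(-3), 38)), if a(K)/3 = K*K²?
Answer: 5477/98281 ≈ 0.055728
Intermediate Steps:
N(Y) = 4/3 (N(Y) = 8/(-3 + 9) = 8/6 = 8*(⅙) = 4/3)
H(g, r) = 15 - r (H(g, r) = 4 - ((r + 8) - 19) = 4 - ((8 + r) - 19) = 4 - (-11 + r) = 4 + (11 - r) = 15 - r)
a(K) = 3*K³ (a(K) = 3*(K*K²) = 3*K³)
(4301 + 1176)/(a(32) + H(N(-3), 38)) = (4301 + 1176)/(3*32³ + (15 - 1*38)) = 5477/(3*32768 + (15 - 38)) = 5477/(98304 - 23) = 5477/98281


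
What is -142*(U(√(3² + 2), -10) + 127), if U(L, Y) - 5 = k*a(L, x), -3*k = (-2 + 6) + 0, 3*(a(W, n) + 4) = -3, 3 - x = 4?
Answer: -59072/3 ≈ -19691.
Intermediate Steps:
x = -1 (x = 3 - 1*4 = 3 - 4 = -1)
a(W, n) = -5 (a(W, n) = -4 + (⅓)*(-3) = -4 - 1 = -5)
k = -4/3 (k = -((-2 + 6) + 0)/3 = -(4 + 0)/3 = -⅓*4 = -4/3 ≈ -1.3333)
U(L, Y) = 35/3 (U(L, Y) = 5 - 4/3*(-5) = 5 + 20/3 = 35/3)
-142*(U(√(3² + 2), -10) + 127) = -142*(35/3 + 127) = -142*416/3 = -59072/3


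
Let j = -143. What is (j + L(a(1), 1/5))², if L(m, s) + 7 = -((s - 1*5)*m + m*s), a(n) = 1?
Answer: 528529/25 ≈ 21141.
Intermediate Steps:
L(m, s) = -7 - m*s - m*(-5 + s) (L(m, s) = -7 - ((s - 1*5)*m + m*s) = -7 - ((s - 5)*m + m*s) = -7 - ((-5 + s)*m + m*s) = -7 - (m*(-5 + s) + m*s) = -7 - (m*s + m*(-5 + s)) = -7 + (-m*s - m*(-5 + s)) = -7 - m*s - m*(-5 + s))
(j + L(a(1), 1/5))² = (-143 + (-7 + 5*1 - 2*1/5))² = (-143 + (-7 + 5 - 2*1*⅕))² = (-143 + (-7 + 5 - ⅖))² = (-143 - 12/5)² = (-727/5)² = 528529/25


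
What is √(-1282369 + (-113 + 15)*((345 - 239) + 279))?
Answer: I*√1320099 ≈ 1149.0*I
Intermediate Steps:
√(-1282369 + (-113 + 15)*((345 - 239) + 279)) = √(-1282369 - 98*(106 + 279)) = √(-1282369 - 98*385) = √(-1282369 - 37730) = √(-1320099) = I*√1320099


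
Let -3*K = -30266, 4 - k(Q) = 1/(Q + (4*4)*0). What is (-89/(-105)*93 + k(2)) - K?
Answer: -2101331/210 ≈ -10006.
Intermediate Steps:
k(Q) = 4 - 1/Q (k(Q) = 4 - 1/(Q + (4*4)*0) = 4 - 1/(Q + 16*0) = 4 - 1/(Q + 0) = 4 - 1/Q)
K = 30266/3 (K = -1/3*(-30266) = 30266/3 ≈ 10089.)
(-89/(-105)*93 + k(2)) - K = (-89/(-105)*93 + (4 - 1/2)) - 1*30266/3 = (-89*(-1/105)*93 + (4 - 1*1/2)) - 30266/3 = ((89/105)*93 + (4 - 1/2)) - 30266/3 = (2759/35 + 7/2) - 30266/3 = 5763/70 - 30266/3 = -2101331/210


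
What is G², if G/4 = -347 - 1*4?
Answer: 1971216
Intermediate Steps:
G = -1404 (G = 4*(-347 - 1*4) = 4*(-347 - 4) = 4*(-351) = -1404)
G² = (-1404)² = 1971216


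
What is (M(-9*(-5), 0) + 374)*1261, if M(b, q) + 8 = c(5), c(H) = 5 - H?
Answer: 461526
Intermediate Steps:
M(b, q) = -8 (M(b, q) = -8 + (5 - 1*5) = -8 + (5 - 5) = -8 + 0 = -8)
(M(-9*(-5), 0) + 374)*1261 = (-8 + 374)*1261 = 366*1261 = 461526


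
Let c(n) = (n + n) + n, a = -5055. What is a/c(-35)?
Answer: 337/7 ≈ 48.143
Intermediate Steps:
c(n) = 3*n (c(n) = 2*n + n = 3*n)
a/c(-35) = -5055/(3*(-35)) = -5055/(-105) = -5055*(-1/105) = 337/7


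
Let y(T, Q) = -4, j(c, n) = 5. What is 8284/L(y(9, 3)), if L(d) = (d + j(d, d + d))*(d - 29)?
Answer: -8284/33 ≈ -251.03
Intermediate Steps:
L(d) = (-29 + d)*(5 + d) (L(d) = (d + 5)*(d - 29) = (5 + d)*(-29 + d) = (-29 + d)*(5 + d))
8284/L(y(9, 3)) = 8284/(-145 + (-4)² - 24*(-4)) = 8284/(-145 + 16 + 96) = 8284/(-33) = 8284*(-1/33) = -8284/33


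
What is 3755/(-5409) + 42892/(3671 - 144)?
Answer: 218758943/19077543 ≈ 11.467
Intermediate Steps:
3755/(-5409) + 42892/(3671 - 144) = 3755*(-1/5409) + 42892/3527 = -3755/5409 + 42892*(1/3527) = -3755/5409 + 42892/3527 = 218758943/19077543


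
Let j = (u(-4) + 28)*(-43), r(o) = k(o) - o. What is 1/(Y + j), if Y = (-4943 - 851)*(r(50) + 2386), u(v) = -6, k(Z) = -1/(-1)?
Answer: -1/13541524 ≈ -7.3847e-8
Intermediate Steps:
k(Z) = 1 (k(Z) = -1*(-1) = 1)
r(o) = 1 - o
j = -946 (j = (-6 + 28)*(-43) = 22*(-43) = -946)
Y = -13540578 (Y = (-4943 - 851)*((1 - 1*50) + 2386) = -5794*((1 - 50) + 2386) = -5794*(-49 + 2386) = -5794*2337 = -13540578)
1/(Y + j) = 1/(-13540578 - 946) = 1/(-13541524) = -1/13541524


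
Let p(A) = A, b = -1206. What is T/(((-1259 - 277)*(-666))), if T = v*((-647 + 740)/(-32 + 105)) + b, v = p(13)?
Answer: -28943/24892416 ≈ -0.0011627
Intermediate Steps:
v = 13
T = -86829/73 (T = 13*((-647 + 740)/(-32 + 105)) - 1206 = 13*(93/73) - 1206 = 1209/73 - 1206 = -86829/73 ≈ -1189.4)
T/(((-1259 - 277)*(-666))) = -86829*(-1/(666*(-1259 - 277)))/73 = -86829/(73*((-1536*(-666)))) = -86829/73/1022976 = -86829/73*1/1022976 = -28943/24892416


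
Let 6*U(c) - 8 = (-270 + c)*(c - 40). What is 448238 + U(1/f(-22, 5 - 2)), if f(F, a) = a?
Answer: 24301195/54 ≈ 4.5002e+5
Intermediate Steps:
U(c) = 4/3 + (-270 + c)*(-40 + c)/6 (U(c) = 4/3 + ((-270 + c)*(c - 40))/6 = 4/3 + ((-270 + c)*(-40 + c))/6 = 4/3 + (-270 + c)*(-40 + c)/6)
448238 + U(1/f(-22, 5 - 2)) = 448238 + (5404/3 - 155/(3*(5 - 2)) + (1/(5 - 2))²/6) = 448238 + (5404/3 - 155/3/3 + (1/3)²/6) = 448238 + (5404/3 - 155/3*⅓ + (⅓)²/6) = 448238 + (5404/3 - 155/9 + (⅙)*(⅑)) = 448238 + (5404/3 - 155/9 + 1/54) = 448238 + 96343/54 = 24301195/54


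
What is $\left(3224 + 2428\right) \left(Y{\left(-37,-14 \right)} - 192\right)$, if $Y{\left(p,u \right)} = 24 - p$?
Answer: $-740412$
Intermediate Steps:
$\left(3224 + 2428\right) \left(Y{\left(-37,-14 \right)} - 192\right) = \left(3224 + 2428\right) \left(\left(24 - -37\right) - 192\right) = 5652 \left(\left(24 + 37\right) - 192\right) = 5652 \left(61 - 192\right) = 5652 \left(-131\right) = -740412$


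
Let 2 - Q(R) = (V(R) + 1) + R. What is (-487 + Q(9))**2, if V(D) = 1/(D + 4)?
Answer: 41422096/169 ≈ 2.4510e+5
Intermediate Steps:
V(D) = 1/(4 + D)
Q(R) = 1 - R - 1/(4 + R) (Q(R) = 2 - ((1/(4 + R) + 1) + R) = 2 - ((1 + 1/(4 + R)) + R) = 2 - (1 + R + 1/(4 + R)) = 2 + (-1 - R - 1/(4 + R)) = 1 - R - 1/(4 + R))
(-487 + Q(9))**2 = (-487 + (-1 + (1 - 1*9)*(4 + 9))/(4 + 9))**2 = (-487 + (-1 + (1 - 9)*13)/13)**2 = (-487 + (-1 - 8*13)/13)**2 = (-487 + (-1 - 104)/13)**2 = (-487 + (1/13)*(-105))**2 = (-487 - 105/13)**2 = (-6436/13)**2 = 41422096/169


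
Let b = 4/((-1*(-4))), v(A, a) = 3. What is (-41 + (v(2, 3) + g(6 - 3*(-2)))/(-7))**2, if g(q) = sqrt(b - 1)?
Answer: 84100/49 ≈ 1716.3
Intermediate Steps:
b = 1 (b = 4/4 = 4*(1/4) = 1)
g(q) = 0 (g(q) = sqrt(1 - 1) = sqrt(0) = 0)
(-41 + (v(2, 3) + g(6 - 3*(-2)))/(-7))**2 = (-41 + (3 + 0)/(-7))**2 = (-41 - 1/7*3)**2 = (-41 - 3/7)**2 = (-290/7)**2 = 84100/49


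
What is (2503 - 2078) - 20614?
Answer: -20189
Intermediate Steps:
(2503 - 2078) - 20614 = 425 - 20614 = -20189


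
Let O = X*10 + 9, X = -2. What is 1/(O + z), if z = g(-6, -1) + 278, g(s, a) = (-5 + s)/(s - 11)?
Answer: 17/4550 ≈ 0.0037363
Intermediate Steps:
g(s, a) = (-5 + s)/(-11 + s)
O = -11 (O = -2*10 + 9 = -20 + 9 = -11)
z = 4737/17 (z = (-5 - 6)/(-11 - 6) + 278 = -11/(-17) + 278 = -1/17*(-11) + 278 = 11/17 + 278 = 4737/17 ≈ 278.65)
1/(O + z) = 1/(-11 + 4737/17) = 1/(4550/17) = 17/4550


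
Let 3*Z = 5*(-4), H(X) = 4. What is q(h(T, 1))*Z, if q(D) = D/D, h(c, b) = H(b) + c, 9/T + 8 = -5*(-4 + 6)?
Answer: -20/3 ≈ -6.6667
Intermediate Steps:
T = -1/2 (T = 9/(-8 - 5*(-4 + 6)) = 9/(-8 - 5*2) = 9/(-8 - 10) = 9/(-18) = 9*(-1/18) = -1/2 ≈ -0.50000)
Z = -20/3 (Z = (5*(-4))/3 = (1/3)*(-20) = -20/3 ≈ -6.6667)
h(c, b) = 4 + c
q(D) = 1
q(h(T, 1))*Z = 1*(-20/3) = -20/3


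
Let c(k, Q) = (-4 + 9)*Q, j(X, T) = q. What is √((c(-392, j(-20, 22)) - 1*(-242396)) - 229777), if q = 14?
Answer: √12689 ≈ 112.65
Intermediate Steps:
j(X, T) = 14
c(k, Q) = 5*Q
√((c(-392, j(-20, 22)) - 1*(-242396)) - 229777) = √((5*14 - 1*(-242396)) - 229777) = √((70 + 242396) - 229777) = √(242466 - 229777) = √12689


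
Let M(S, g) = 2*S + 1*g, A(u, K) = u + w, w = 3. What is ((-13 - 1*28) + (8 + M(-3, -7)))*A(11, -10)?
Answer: -644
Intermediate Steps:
A(u, K) = 3 + u (A(u, K) = u + 3 = 3 + u)
M(S, g) = g + 2*S (M(S, g) = 2*S + g = g + 2*S)
((-13 - 1*28) + (8 + M(-3, -7)))*A(11, -10) = ((-13 - 1*28) + (8 + (-7 + 2*(-3))))*(3 + 11) = ((-13 - 28) + (8 + (-7 - 6)))*14 = (-41 + (8 - 13))*14 = (-41 - 5)*14 = -46*14 = -644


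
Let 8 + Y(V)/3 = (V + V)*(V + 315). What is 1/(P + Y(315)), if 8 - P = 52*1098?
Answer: 1/1133588 ≈ 8.8215e-7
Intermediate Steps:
P = -57088 (P = 8 - 52*1098 = 8 - 1*57096 = 8 - 57096 = -57088)
Y(V) = -24 + 6*V*(315 + V) (Y(V) = -24 + 3*((V + V)*(V + 315)) = -24 + 3*((2*V)*(315 + V)) = -24 + 3*(2*V*(315 + V)) = -24 + 6*V*(315 + V))
1/(P + Y(315)) = 1/(-57088 + (-24 + 6*315² + 1890*315)) = 1/(-57088 + (-24 + 6*99225 + 595350)) = 1/(-57088 + (-24 + 595350 + 595350)) = 1/(-57088 + 1190676) = 1/1133588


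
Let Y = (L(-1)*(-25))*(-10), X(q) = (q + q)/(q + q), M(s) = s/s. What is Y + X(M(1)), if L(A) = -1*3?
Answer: -749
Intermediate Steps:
L(A) = -3
M(s) = 1
X(q) = 1 (X(q) = (2*q)/((2*q)) = (2*q)*(1/(2*q)) = 1)
Y = -750 (Y = -3*(-25)*(-10) = 75*(-10) = -750)
Y + X(M(1)) = -750 + 1 = -749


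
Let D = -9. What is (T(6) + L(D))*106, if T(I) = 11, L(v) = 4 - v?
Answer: 2544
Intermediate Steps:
(T(6) + L(D))*106 = (11 + (4 - 1*(-9)))*106 = (11 + (4 + 9))*106 = (11 + 13)*106 = 24*106 = 2544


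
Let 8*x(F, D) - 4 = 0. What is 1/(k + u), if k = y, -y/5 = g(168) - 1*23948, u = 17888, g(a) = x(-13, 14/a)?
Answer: 2/275251 ≈ 7.2661e-6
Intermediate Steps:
x(F, D) = ½ (x(F, D) = ½ + (⅛)*0 = ½ + 0 = ½)
g(a) = ½
y = 239475/2 (y = -5*(½ - 1*23948) = -5*(½ - 23948) = -5*(-47895/2) = 239475/2 ≈ 1.1974e+5)
k = 239475/2 ≈ 1.1974e+5
1/(k + u) = 1/(239475/2 + 17888) = 1/(275251/2) = 2/275251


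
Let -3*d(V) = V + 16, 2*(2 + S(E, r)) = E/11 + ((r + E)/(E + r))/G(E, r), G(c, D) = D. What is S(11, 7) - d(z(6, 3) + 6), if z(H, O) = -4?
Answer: 32/7 ≈ 4.5714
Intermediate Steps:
S(E, r) = -2 + 1/(2*r) + E/22 (S(E, r) = -2 + (E/11 + ((r + E)/(E + r))/r)/2 = -2 + (E*(1/11) + ((E + r)/(E + r))/r)/2 = -2 + (E/11 + 1/r)/2 = -2 + (1/r + E/11)/2 = -2 + (1/(2*r) + E/22) = -2 + 1/(2*r) + E/22)
d(V) = -16/3 - V/3 (d(V) = -(V + 16)/3 = -(16 + V)/3 = -16/3 - V/3)
S(11, 7) - d(z(6, 3) + 6) = (1/22)*(11 + 7*(-44 + 11))/7 - (-16/3 - (-4 + 6)/3) = (1/22)*(⅐)*(11 + 7*(-33)) - (-16/3 - ⅓*2) = (1/22)*(⅐)*(11 - 231) - (-16/3 - ⅔) = (1/22)*(⅐)*(-220) - 1*(-6) = -10/7 + 6 = 32/7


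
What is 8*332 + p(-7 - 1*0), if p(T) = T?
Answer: 2649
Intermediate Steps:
8*332 + p(-7 - 1*0) = 8*332 + (-7 - 1*0) = 2656 + (-7 + 0) = 2656 - 7 = 2649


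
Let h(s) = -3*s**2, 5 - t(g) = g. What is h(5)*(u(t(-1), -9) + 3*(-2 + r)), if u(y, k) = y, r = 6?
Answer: -1350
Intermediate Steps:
t(g) = 5 - g
h(5)*(u(t(-1), -9) + 3*(-2 + r)) = (-3*5**2)*((5 - 1*(-1)) + 3*(-2 + 6)) = (-3*25)*((5 + 1) + 3*4) = -75*(6 + 12) = -75*18 = -1350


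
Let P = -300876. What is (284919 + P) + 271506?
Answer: 255549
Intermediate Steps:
(284919 + P) + 271506 = (284919 - 300876) + 271506 = -15957 + 271506 = 255549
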